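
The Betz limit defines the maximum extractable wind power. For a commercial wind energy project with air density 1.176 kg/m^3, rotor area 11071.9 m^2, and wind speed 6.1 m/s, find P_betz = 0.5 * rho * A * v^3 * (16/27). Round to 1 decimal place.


The Betz coefficient Cp_max = 16/27 = 0.5926
v^3 = 6.1^3 = 226.981
P_betz = 0.5 * rho * A * v^3 * Cp_max
P_betz = 0.5 * 1.176 * 11071.9 * 226.981 * 0.5926
P_betz = 875679.5 W

875679.5


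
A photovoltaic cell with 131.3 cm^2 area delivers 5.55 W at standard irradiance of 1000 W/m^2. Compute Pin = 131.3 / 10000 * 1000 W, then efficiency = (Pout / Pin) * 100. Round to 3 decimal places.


First compute the input power:
  Pin = area_cm2 / 10000 * G = 131.3 / 10000 * 1000 = 13.13 W
Then compute efficiency:
  Efficiency = (Pout / Pin) * 100 = (5.55 / 13.13) * 100
  Efficiency = 42.270%

42.270


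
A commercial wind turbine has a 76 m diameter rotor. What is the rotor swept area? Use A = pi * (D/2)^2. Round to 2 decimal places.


Compute the rotor radius:
  r = D / 2 = 76 / 2 = 38.0 m
Calculate swept area:
  A = pi * r^2 = pi * 38.0^2
  A = 4536.46 m^2

4536.46


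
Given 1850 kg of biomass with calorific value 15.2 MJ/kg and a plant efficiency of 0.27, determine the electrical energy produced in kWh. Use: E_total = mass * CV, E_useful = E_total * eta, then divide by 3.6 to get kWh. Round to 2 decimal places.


Total energy = mass * CV = 1850 * 15.2 = 28120.0 MJ
Useful energy = total * eta = 28120.0 * 0.27 = 7592.4 MJ
Convert to kWh: 7592.4 / 3.6
Useful energy = 2109.00 kWh

2109.00


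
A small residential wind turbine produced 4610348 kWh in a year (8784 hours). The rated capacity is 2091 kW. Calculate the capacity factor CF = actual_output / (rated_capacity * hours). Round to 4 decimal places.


Capacity factor = actual output / maximum possible output
Maximum possible = rated * hours = 2091 * 8784 = 18367344 kWh
CF = 4610348 / 18367344
CF = 0.2510

0.2510


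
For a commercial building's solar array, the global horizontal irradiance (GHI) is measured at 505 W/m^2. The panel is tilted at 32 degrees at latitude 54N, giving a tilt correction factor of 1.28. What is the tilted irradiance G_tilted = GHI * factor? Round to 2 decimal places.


Identify the given values:
  GHI = 505 W/m^2, tilt correction factor = 1.28
Apply the formula G_tilted = GHI * factor:
  G_tilted = 505 * 1.28
  G_tilted = 646.40 W/m^2

646.40


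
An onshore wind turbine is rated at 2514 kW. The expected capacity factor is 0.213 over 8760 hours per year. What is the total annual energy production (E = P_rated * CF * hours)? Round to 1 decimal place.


Annual energy = rated_kW * capacity_factor * hours_per_year
Given: P_rated = 2514 kW, CF = 0.213, hours = 8760
E = 2514 * 0.213 * 8760
E = 4690822.3 kWh

4690822.3


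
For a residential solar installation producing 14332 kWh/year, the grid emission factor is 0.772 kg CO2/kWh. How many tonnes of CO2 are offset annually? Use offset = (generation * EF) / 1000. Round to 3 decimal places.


CO2 offset in kg = generation * emission_factor
CO2 offset = 14332 * 0.772 = 11064.3 kg
Convert to tonnes:
  CO2 offset = 11064.3 / 1000 = 11.064 tonnes

11.064


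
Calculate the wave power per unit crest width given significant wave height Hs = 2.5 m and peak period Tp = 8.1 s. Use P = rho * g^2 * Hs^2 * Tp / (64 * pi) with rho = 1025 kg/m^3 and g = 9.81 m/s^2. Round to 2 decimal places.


Apply wave power formula:
  g^2 = 9.81^2 = 96.2361
  Hs^2 = 2.5^2 = 6.25
  Numerator = rho * g^2 * Hs^2 * Tp = 1025 * 96.2361 * 6.25 * 8.1 = 4993751.38
  Denominator = 64 * pi = 201.0619
  P = 4993751.38 / 201.0619 = 24836.88 W/m

24836.88


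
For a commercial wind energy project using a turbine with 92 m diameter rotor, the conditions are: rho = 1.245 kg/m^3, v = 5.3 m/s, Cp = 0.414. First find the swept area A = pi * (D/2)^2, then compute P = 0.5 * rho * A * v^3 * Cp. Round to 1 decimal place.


Step 1 -- Compute swept area:
  A = pi * (D/2)^2 = pi * (92/2)^2 = 6647.61 m^2
Step 2 -- Apply wind power equation:
  P = 0.5 * rho * A * v^3 * Cp
  v^3 = 5.3^3 = 148.877
  P = 0.5 * 1.245 * 6647.61 * 148.877 * 0.414
  P = 255054.4 W

255054.4


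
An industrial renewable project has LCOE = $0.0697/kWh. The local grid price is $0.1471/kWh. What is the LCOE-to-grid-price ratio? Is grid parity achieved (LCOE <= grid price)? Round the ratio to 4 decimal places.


Compare LCOE to grid price:
  LCOE = $0.0697/kWh, Grid price = $0.1471/kWh
  Ratio = LCOE / grid_price = 0.0697 / 0.1471 = 0.4738
  Grid parity achieved (ratio <= 1)? yes

0.4738


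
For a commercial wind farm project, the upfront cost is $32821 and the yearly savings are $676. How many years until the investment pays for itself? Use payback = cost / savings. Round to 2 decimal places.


Simple payback period = initial cost / annual savings
Payback = 32821 / 676
Payback = 48.55 years

48.55


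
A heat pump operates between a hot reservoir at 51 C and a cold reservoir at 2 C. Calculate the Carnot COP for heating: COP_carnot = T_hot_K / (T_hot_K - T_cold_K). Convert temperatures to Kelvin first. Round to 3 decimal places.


Convert to Kelvin:
  T_hot = 51 + 273.15 = 324.15 K
  T_cold = 2 + 273.15 = 275.15 K
Apply Carnot COP formula:
  COP = T_hot_K / (T_hot_K - T_cold_K) = 324.15 / 49.0
  COP = 6.615

6.615


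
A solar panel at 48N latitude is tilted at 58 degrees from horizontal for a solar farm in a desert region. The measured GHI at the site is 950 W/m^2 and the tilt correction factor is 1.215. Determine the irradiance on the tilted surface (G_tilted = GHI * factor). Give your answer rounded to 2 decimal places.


Identify the given values:
  GHI = 950 W/m^2, tilt correction factor = 1.215
Apply the formula G_tilted = GHI * factor:
  G_tilted = 950 * 1.215
  G_tilted = 1154.25 W/m^2

1154.25


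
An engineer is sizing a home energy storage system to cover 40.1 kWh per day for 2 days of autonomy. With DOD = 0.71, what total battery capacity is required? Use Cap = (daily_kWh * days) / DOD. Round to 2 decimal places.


Total energy needed = daily * days = 40.1 * 2 = 80.2 kWh
Account for depth of discharge:
  Cap = total_energy / DOD = 80.2 / 0.71
  Cap = 112.96 kWh

112.96


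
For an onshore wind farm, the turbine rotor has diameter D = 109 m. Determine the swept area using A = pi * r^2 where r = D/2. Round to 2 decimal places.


Compute the rotor radius:
  r = D / 2 = 109 / 2 = 54.5 m
Calculate swept area:
  A = pi * r^2 = pi * 54.5^2
  A = 9331.32 m^2

9331.32


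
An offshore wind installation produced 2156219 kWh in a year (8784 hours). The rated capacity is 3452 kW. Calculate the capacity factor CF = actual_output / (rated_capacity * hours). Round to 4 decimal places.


Capacity factor = actual output / maximum possible output
Maximum possible = rated * hours = 3452 * 8784 = 30322368 kWh
CF = 2156219 / 30322368
CF = 0.0711

0.0711


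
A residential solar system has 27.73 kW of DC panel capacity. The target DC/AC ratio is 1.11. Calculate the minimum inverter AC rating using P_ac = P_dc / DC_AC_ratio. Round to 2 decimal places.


The inverter AC capacity is determined by the DC/AC ratio.
Given: P_dc = 27.73 kW, DC/AC ratio = 1.11
P_ac = P_dc / ratio = 27.73 / 1.11
P_ac = 24.98 kW

24.98


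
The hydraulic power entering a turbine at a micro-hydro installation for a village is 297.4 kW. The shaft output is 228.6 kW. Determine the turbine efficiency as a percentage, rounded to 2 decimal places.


Turbine efficiency = (output power / input power) * 100
eta = (228.6 / 297.4) * 100
eta = 76.87%

76.87


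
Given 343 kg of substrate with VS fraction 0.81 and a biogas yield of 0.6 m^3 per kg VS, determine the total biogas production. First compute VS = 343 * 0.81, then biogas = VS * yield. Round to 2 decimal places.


Compute volatile solids:
  VS = mass * VS_fraction = 343 * 0.81 = 277.83 kg
Calculate biogas volume:
  Biogas = VS * specific_yield = 277.83 * 0.6
  Biogas = 166.70 m^3

166.70


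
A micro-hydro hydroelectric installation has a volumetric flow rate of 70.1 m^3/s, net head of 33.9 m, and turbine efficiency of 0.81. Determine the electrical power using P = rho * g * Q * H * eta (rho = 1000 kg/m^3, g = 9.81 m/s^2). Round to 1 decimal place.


Apply the hydropower formula P = rho * g * Q * H * eta
rho * g = 1000 * 9.81 = 9810.0
P = 9810.0 * 70.1 * 33.9 * 0.81
P = 18883032.6 W

18883032.6


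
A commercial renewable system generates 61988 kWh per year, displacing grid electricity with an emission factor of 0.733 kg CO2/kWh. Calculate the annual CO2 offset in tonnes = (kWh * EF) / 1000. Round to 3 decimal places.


CO2 offset in kg = generation * emission_factor
CO2 offset = 61988 * 0.733 = 45437.2 kg
Convert to tonnes:
  CO2 offset = 45437.2 / 1000 = 45.437 tonnes

45.437


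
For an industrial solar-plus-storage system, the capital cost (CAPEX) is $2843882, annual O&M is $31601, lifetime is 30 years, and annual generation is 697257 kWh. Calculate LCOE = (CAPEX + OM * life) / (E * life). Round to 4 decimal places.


Total cost = CAPEX + OM * lifetime = 2843882 + 31601 * 30 = 2843882 + 948030 = 3791912
Total generation = annual * lifetime = 697257 * 30 = 20917710 kWh
LCOE = 3791912 / 20917710
LCOE = 0.1813 $/kWh

0.1813


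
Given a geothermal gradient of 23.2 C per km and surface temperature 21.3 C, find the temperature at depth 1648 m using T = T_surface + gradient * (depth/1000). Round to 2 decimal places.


Convert depth to km: 1648 / 1000 = 1.648 km
Temperature increase = gradient * depth_km = 23.2 * 1.648 = 38.23 C
Temperature at depth = T_surface + delta_T = 21.3 + 38.23
T = 59.53 C

59.53


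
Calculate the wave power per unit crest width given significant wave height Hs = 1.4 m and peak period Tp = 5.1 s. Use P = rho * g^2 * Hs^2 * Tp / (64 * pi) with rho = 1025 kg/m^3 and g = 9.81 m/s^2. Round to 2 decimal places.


Apply wave power formula:
  g^2 = 9.81^2 = 96.2361
  Hs^2 = 1.4^2 = 1.96
  Numerator = rho * g^2 * Hs^2 * Tp = 1025 * 96.2361 * 1.96 * 5.1 = 986025.46
  Denominator = 64 * pi = 201.0619
  P = 986025.46 / 201.0619 = 4904.09 W/m

4904.09


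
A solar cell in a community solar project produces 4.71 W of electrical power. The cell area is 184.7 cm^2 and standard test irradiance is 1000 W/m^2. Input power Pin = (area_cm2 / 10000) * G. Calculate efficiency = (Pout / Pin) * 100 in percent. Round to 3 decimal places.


First compute the input power:
  Pin = area_cm2 / 10000 * G = 184.7 / 10000 * 1000 = 18.47 W
Then compute efficiency:
  Efficiency = (Pout / Pin) * 100 = (4.71 / 18.47) * 100
  Efficiency = 25.501%

25.501


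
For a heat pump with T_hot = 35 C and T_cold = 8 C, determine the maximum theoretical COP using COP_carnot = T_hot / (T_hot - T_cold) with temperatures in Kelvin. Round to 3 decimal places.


Convert to Kelvin:
  T_hot = 35 + 273.15 = 308.15 K
  T_cold = 8 + 273.15 = 281.15 K
Apply Carnot COP formula:
  COP = T_hot_K / (T_hot_K - T_cold_K) = 308.15 / 27.0
  COP = 11.413

11.413


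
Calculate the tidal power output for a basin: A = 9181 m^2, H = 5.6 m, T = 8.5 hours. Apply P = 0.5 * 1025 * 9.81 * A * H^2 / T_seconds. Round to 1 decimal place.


Convert period to seconds: T = 8.5 * 3600 = 30600.0 s
H^2 = 5.6^2 = 31.36
P = 0.5 * rho * g * A * H^2 / T
P = 0.5 * 1025 * 9.81 * 9181 * 31.36 / 30600.0
P = 47305.0 W

47305.0


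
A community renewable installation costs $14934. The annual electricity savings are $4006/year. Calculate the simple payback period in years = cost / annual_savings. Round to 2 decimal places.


Simple payback period = initial cost / annual savings
Payback = 14934 / 4006
Payback = 3.73 years

3.73


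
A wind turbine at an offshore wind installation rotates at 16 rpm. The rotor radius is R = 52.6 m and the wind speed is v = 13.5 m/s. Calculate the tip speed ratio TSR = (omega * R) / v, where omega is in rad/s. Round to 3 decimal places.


Convert rotational speed to rad/s:
  omega = 16 * 2 * pi / 60 = 1.6755 rad/s
Compute tip speed:
  v_tip = omega * R = 1.6755 * 52.6 = 88.132 m/s
Tip speed ratio:
  TSR = v_tip / v_wind = 88.132 / 13.5 = 6.528

6.528


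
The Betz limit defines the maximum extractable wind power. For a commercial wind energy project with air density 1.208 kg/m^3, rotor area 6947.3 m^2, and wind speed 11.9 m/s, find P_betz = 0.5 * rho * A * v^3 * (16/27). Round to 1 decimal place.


The Betz coefficient Cp_max = 16/27 = 0.5926
v^3 = 11.9^3 = 1685.159
P_betz = 0.5 * rho * A * v^3 * Cp_max
P_betz = 0.5 * 1.208 * 6947.3 * 1685.159 * 0.5926
P_betz = 4190348.0 W

4190348.0


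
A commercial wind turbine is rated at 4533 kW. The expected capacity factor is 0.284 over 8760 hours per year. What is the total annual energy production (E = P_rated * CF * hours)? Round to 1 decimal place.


Annual energy = rated_kW * capacity_factor * hours_per_year
Given: P_rated = 4533 kW, CF = 0.284, hours = 8760
E = 4533 * 0.284 * 8760
E = 11277378.7 kWh

11277378.7


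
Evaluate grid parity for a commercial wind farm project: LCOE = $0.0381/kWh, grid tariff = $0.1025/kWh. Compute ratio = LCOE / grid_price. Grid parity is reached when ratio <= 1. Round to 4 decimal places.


Compare LCOE to grid price:
  LCOE = $0.0381/kWh, Grid price = $0.1025/kWh
  Ratio = LCOE / grid_price = 0.0381 / 0.1025 = 0.3717
  Grid parity achieved (ratio <= 1)? yes

0.3717


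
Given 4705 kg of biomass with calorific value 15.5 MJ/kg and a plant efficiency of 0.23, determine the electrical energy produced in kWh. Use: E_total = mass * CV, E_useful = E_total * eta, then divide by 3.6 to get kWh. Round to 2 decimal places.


Total energy = mass * CV = 4705 * 15.5 = 72927.5 MJ
Useful energy = total * eta = 72927.5 * 0.23 = 16773.33 MJ
Convert to kWh: 16773.33 / 3.6
Useful energy = 4659.26 kWh

4659.26


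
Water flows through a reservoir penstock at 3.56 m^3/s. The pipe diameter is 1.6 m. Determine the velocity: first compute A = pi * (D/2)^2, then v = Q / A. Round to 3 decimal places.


Compute pipe cross-sectional area:
  A = pi * (D/2)^2 = pi * (1.6/2)^2 = 2.0106 m^2
Calculate velocity:
  v = Q / A = 3.56 / 2.0106
  v = 1.771 m/s

1.771


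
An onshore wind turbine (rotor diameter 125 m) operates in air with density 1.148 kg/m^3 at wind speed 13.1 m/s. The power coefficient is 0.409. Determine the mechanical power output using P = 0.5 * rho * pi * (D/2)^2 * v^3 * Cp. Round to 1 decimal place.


Step 1 -- Compute swept area:
  A = pi * (D/2)^2 = pi * (125/2)^2 = 12271.85 m^2
Step 2 -- Apply wind power equation:
  P = 0.5 * rho * A * v^3 * Cp
  v^3 = 13.1^3 = 2248.091
  P = 0.5 * 1.148 * 12271.85 * 2248.091 * 0.409
  P = 6476777.8 W

6476777.8


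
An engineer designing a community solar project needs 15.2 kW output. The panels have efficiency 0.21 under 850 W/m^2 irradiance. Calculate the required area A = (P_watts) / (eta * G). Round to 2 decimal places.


Convert target power to watts: P = 15.2 * 1000 = 15200.0 W
Compute denominator: eta * G = 0.21 * 850 = 178.5
Required area A = P / (eta * G) = 15200.0 / 178.5
A = 85.15 m^2

85.15


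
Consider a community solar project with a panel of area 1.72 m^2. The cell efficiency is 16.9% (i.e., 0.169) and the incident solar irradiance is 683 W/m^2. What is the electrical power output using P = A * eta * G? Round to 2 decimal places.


Use the solar power formula P = A * eta * G.
Given: A = 1.72 m^2, eta = 0.169, G = 683 W/m^2
P = 1.72 * 0.169 * 683
P = 198.53 W

198.53


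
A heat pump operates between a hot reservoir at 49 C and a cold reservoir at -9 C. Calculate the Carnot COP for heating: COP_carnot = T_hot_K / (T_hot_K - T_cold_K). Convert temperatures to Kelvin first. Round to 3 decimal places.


Convert to Kelvin:
  T_hot = 49 + 273.15 = 322.15 K
  T_cold = -9 + 273.15 = 264.15 K
Apply Carnot COP formula:
  COP = T_hot_K / (T_hot_K - T_cold_K) = 322.15 / 58.0
  COP = 5.554

5.554


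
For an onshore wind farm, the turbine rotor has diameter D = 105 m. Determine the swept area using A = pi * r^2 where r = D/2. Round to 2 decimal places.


Compute the rotor radius:
  r = D / 2 = 105 / 2 = 52.5 m
Calculate swept area:
  A = pi * r^2 = pi * 52.5^2
  A = 8659.01 m^2

8659.01


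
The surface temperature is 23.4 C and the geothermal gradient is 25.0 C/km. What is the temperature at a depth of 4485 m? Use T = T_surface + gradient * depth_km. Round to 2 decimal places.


Convert depth to km: 4485 / 1000 = 4.485 km
Temperature increase = gradient * depth_km = 25.0 * 4.485 = 112.13 C
Temperature at depth = T_surface + delta_T = 23.4 + 112.13
T = 135.53 C

135.53


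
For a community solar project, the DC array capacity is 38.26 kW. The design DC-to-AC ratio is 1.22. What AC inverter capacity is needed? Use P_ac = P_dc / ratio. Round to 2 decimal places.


The inverter AC capacity is determined by the DC/AC ratio.
Given: P_dc = 38.26 kW, DC/AC ratio = 1.22
P_ac = P_dc / ratio = 38.26 / 1.22
P_ac = 31.36 kW

31.36


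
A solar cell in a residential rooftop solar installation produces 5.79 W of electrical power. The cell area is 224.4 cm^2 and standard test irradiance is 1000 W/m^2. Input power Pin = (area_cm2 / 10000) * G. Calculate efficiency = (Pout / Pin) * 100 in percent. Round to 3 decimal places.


First compute the input power:
  Pin = area_cm2 / 10000 * G = 224.4 / 10000 * 1000 = 22.44 W
Then compute efficiency:
  Efficiency = (Pout / Pin) * 100 = (5.79 / 22.44) * 100
  Efficiency = 25.802%

25.802


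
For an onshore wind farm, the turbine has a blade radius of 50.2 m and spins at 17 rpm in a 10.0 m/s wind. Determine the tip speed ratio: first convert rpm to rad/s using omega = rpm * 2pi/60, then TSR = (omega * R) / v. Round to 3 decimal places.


Convert rotational speed to rad/s:
  omega = 17 * 2 * pi / 60 = 1.7802 rad/s
Compute tip speed:
  v_tip = omega * R = 1.7802 * 50.2 = 89.368 m/s
Tip speed ratio:
  TSR = v_tip / v_wind = 89.368 / 10.0 = 8.937

8.937


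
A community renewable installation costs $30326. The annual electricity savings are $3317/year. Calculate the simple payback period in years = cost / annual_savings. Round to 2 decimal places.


Simple payback period = initial cost / annual savings
Payback = 30326 / 3317
Payback = 9.14 years

9.14


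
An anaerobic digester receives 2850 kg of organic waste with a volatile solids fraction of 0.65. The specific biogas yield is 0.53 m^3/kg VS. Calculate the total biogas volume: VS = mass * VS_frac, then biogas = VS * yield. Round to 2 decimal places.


Compute volatile solids:
  VS = mass * VS_fraction = 2850 * 0.65 = 1852.5 kg
Calculate biogas volume:
  Biogas = VS * specific_yield = 1852.5 * 0.53
  Biogas = 981.83 m^3

981.83


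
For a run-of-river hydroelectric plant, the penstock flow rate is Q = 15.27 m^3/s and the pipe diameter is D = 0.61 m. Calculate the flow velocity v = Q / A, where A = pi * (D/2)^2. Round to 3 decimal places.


Compute pipe cross-sectional area:
  A = pi * (D/2)^2 = pi * (0.61/2)^2 = 0.2922 m^2
Calculate velocity:
  v = Q / A = 15.27 / 0.2922
  v = 52.250 m/s

52.250


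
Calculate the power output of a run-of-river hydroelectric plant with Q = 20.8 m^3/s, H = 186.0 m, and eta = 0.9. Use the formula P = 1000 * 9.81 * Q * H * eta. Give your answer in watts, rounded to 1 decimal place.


Apply the hydropower formula P = rho * g * Q * H * eta
rho * g = 1000 * 9.81 = 9810.0
P = 9810.0 * 20.8 * 186.0 * 0.9
P = 34157635.2 W

34157635.2


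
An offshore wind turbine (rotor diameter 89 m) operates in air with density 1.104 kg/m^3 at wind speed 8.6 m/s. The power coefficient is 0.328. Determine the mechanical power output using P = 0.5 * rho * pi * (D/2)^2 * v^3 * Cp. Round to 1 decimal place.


Step 1 -- Compute swept area:
  A = pi * (D/2)^2 = pi * (89/2)^2 = 6221.14 m^2
Step 2 -- Apply wind power equation:
  P = 0.5 * rho * A * v^3 * Cp
  v^3 = 8.6^3 = 636.056
  P = 0.5 * 1.104 * 6221.14 * 636.056 * 0.328
  P = 716437.3 W

716437.3


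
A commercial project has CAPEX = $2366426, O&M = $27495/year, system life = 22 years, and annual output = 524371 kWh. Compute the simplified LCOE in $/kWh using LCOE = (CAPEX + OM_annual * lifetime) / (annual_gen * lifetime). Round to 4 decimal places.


Total cost = CAPEX + OM * lifetime = 2366426 + 27495 * 22 = 2366426 + 604890 = 2971316
Total generation = annual * lifetime = 524371 * 22 = 11536162 kWh
LCOE = 2971316 / 11536162
LCOE = 0.2576 $/kWh

0.2576


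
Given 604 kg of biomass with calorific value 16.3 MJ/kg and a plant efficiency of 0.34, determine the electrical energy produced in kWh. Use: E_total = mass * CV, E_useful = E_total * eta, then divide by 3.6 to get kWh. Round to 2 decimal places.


Total energy = mass * CV = 604 * 16.3 = 9845.2 MJ
Useful energy = total * eta = 9845.2 * 0.34 = 3347.37 MJ
Convert to kWh: 3347.37 / 3.6
Useful energy = 929.82 kWh

929.82


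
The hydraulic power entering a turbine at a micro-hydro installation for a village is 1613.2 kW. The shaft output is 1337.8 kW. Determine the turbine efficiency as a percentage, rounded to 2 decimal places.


Turbine efficiency = (output power / input power) * 100
eta = (1337.8 / 1613.2) * 100
eta = 82.93%

82.93


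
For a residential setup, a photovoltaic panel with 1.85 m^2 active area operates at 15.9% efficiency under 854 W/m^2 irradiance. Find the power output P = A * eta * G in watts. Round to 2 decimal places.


Use the solar power formula P = A * eta * G.
Given: A = 1.85 m^2, eta = 0.159, G = 854 W/m^2
P = 1.85 * 0.159 * 854
P = 251.20 W

251.20


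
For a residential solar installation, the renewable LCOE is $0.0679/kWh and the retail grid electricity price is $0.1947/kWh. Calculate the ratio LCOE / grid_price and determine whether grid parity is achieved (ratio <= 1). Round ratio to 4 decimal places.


Compare LCOE to grid price:
  LCOE = $0.0679/kWh, Grid price = $0.1947/kWh
  Ratio = LCOE / grid_price = 0.0679 / 0.1947 = 0.3487
  Grid parity achieved (ratio <= 1)? yes

0.3487


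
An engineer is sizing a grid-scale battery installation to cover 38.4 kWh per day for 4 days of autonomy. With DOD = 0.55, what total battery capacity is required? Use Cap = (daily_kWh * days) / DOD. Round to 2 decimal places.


Total energy needed = daily * days = 38.4 * 4 = 153.6 kWh
Account for depth of discharge:
  Cap = total_energy / DOD = 153.6 / 0.55
  Cap = 279.27 kWh

279.27


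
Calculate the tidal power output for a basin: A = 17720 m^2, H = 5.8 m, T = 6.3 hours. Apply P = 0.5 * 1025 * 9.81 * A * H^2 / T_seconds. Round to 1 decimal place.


Convert period to seconds: T = 6.3 * 3600 = 22680.0 s
H^2 = 5.8^2 = 33.64
P = 0.5 * rho * g * A * H^2 / T
P = 0.5 * 1025 * 9.81 * 17720 * 33.64 / 22680.0
P = 132141.6 W

132141.6


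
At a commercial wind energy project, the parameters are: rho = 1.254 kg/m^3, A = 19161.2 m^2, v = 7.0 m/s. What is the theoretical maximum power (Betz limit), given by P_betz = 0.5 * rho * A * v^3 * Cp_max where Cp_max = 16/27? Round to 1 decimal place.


The Betz coefficient Cp_max = 16/27 = 0.5926
v^3 = 7.0^3 = 343.0
P_betz = 0.5 * rho * A * v^3 * Cp_max
P_betz = 0.5 * 1.254 * 19161.2 * 343.0 * 0.5926
P_betz = 2441971.5 W

2441971.5


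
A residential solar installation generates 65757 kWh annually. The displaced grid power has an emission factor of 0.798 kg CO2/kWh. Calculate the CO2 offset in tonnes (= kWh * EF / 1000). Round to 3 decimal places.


CO2 offset in kg = generation * emission_factor
CO2 offset = 65757 * 0.798 = 52474.09 kg
Convert to tonnes:
  CO2 offset = 52474.09 / 1000 = 52.474 tonnes

52.474


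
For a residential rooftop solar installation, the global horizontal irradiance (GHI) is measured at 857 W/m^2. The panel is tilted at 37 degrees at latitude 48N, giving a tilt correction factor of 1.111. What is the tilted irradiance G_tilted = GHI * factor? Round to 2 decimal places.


Identify the given values:
  GHI = 857 W/m^2, tilt correction factor = 1.111
Apply the formula G_tilted = GHI * factor:
  G_tilted = 857 * 1.111
  G_tilted = 952.13 W/m^2

952.13


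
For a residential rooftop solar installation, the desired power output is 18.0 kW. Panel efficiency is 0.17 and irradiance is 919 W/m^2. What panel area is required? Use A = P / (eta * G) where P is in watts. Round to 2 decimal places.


Convert target power to watts: P = 18.0 * 1000 = 18000.0 W
Compute denominator: eta * G = 0.17 * 919 = 156.23
Required area A = P / (eta * G) = 18000.0 / 156.23
A = 115.21 m^2

115.21


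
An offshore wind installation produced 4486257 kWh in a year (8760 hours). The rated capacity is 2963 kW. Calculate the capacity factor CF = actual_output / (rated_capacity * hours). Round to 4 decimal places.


Capacity factor = actual output / maximum possible output
Maximum possible = rated * hours = 2963 * 8760 = 25955880 kWh
CF = 4486257 / 25955880
CF = 0.1728

0.1728


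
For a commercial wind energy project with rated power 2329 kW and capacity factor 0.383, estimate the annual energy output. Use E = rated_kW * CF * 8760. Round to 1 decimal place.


Annual energy = rated_kW * capacity_factor * hours_per_year
Given: P_rated = 2329 kW, CF = 0.383, hours = 8760
E = 2329 * 0.383 * 8760
E = 7813981.3 kWh

7813981.3


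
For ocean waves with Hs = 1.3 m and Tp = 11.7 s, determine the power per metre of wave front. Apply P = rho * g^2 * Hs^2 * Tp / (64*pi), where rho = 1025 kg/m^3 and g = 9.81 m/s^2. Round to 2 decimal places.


Apply wave power formula:
  g^2 = 9.81^2 = 96.2361
  Hs^2 = 1.3^2 = 1.69
  Numerator = rho * g^2 * Hs^2 * Tp = 1025 * 96.2361 * 1.69 * 11.7 = 1950448.32
  Denominator = 64 * pi = 201.0619
  P = 1950448.32 / 201.0619 = 9700.73 W/m

9700.73


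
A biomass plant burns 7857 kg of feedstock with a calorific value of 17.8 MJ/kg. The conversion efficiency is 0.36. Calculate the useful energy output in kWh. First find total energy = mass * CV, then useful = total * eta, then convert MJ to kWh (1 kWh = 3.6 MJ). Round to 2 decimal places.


Total energy = mass * CV = 7857 * 17.8 = 139854.6 MJ
Useful energy = total * eta = 139854.6 * 0.36 = 50347.66 MJ
Convert to kWh: 50347.66 / 3.6
Useful energy = 13985.46 kWh

13985.46


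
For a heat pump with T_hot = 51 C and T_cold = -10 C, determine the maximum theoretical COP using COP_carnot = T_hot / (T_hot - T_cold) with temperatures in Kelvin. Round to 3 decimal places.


Convert to Kelvin:
  T_hot = 51 + 273.15 = 324.15 K
  T_cold = -10 + 273.15 = 263.15 K
Apply Carnot COP formula:
  COP = T_hot_K / (T_hot_K - T_cold_K) = 324.15 / 61.0
  COP = 5.314

5.314


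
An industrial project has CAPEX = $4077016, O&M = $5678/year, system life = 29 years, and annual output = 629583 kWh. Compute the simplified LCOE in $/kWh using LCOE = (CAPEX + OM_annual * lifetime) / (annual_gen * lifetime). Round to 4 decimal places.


Total cost = CAPEX + OM * lifetime = 4077016 + 5678 * 29 = 4077016 + 164662 = 4241678
Total generation = annual * lifetime = 629583 * 29 = 18257907 kWh
LCOE = 4241678 / 18257907
LCOE = 0.2323 $/kWh

0.2323


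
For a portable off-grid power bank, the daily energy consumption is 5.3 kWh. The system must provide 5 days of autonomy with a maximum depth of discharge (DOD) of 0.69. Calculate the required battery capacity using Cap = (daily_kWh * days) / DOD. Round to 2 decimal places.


Total energy needed = daily * days = 5.3 * 5 = 26.5 kWh
Account for depth of discharge:
  Cap = total_energy / DOD = 26.5 / 0.69
  Cap = 38.41 kWh

38.41


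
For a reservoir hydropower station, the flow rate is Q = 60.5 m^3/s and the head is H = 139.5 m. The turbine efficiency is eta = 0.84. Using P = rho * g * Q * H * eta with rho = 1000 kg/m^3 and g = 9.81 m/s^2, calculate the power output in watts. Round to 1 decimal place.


Apply the hydropower formula P = rho * g * Q * H * eta
rho * g = 1000 * 9.81 = 9810.0
P = 9810.0 * 60.5 * 139.5 * 0.84
P = 69546915.9 W

69546915.9


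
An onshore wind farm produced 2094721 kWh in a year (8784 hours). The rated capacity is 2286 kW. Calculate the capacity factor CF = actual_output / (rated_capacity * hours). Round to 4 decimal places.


Capacity factor = actual output / maximum possible output
Maximum possible = rated * hours = 2286 * 8784 = 20080224 kWh
CF = 2094721 / 20080224
CF = 0.1043

0.1043


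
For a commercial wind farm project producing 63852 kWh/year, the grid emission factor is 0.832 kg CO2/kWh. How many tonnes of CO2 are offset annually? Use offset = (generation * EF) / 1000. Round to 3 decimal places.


CO2 offset in kg = generation * emission_factor
CO2 offset = 63852 * 0.832 = 53124.86 kg
Convert to tonnes:
  CO2 offset = 53124.86 / 1000 = 53.125 tonnes

53.125


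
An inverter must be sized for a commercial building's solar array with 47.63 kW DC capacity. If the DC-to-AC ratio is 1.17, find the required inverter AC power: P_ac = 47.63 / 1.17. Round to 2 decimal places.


The inverter AC capacity is determined by the DC/AC ratio.
Given: P_dc = 47.63 kW, DC/AC ratio = 1.17
P_ac = P_dc / ratio = 47.63 / 1.17
P_ac = 40.71 kW

40.71


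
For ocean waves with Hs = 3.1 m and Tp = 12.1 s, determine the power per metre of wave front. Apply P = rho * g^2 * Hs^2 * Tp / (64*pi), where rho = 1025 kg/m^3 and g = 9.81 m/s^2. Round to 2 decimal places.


Apply wave power formula:
  g^2 = 9.81^2 = 96.2361
  Hs^2 = 3.1^2 = 9.61
  Numerator = rho * g^2 * Hs^2 * Tp = 1025 * 96.2361 * 9.61 * 12.1 = 11470190.69
  Denominator = 64 * pi = 201.0619
  P = 11470190.69 / 201.0619 = 57048.05 W/m

57048.05


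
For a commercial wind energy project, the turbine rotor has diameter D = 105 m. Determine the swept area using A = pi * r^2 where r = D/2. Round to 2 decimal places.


Compute the rotor radius:
  r = D / 2 = 105 / 2 = 52.5 m
Calculate swept area:
  A = pi * r^2 = pi * 52.5^2
  A = 8659.01 m^2

8659.01


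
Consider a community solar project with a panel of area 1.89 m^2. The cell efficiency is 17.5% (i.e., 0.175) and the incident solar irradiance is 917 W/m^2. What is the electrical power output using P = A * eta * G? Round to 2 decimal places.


Use the solar power formula P = A * eta * G.
Given: A = 1.89 m^2, eta = 0.175, G = 917 W/m^2
P = 1.89 * 0.175 * 917
P = 303.30 W

303.30


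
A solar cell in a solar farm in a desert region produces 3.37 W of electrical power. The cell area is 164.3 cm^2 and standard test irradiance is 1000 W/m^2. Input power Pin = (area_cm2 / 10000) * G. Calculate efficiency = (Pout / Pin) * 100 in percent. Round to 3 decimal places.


First compute the input power:
  Pin = area_cm2 / 10000 * G = 164.3 / 10000 * 1000 = 16.43 W
Then compute efficiency:
  Efficiency = (Pout / Pin) * 100 = (3.37 / 16.43) * 100
  Efficiency = 20.511%

20.511


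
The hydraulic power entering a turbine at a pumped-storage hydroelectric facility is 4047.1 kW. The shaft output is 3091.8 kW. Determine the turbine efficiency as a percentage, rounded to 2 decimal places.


Turbine efficiency = (output power / input power) * 100
eta = (3091.8 / 4047.1) * 100
eta = 76.40%

76.40


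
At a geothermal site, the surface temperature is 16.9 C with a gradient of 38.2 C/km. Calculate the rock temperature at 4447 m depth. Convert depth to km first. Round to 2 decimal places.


Convert depth to km: 4447 / 1000 = 4.447 km
Temperature increase = gradient * depth_km = 38.2 * 4.447 = 169.88 C
Temperature at depth = T_surface + delta_T = 16.9 + 169.88
T = 186.78 C

186.78


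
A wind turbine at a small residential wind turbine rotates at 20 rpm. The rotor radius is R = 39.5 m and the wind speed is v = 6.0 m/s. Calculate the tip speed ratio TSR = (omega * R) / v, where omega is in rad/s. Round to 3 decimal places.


Convert rotational speed to rad/s:
  omega = 20 * 2 * pi / 60 = 2.0944 rad/s
Compute tip speed:
  v_tip = omega * R = 2.0944 * 39.5 = 82.729 m/s
Tip speed ratio:
  TSR = v_tip / v_wind = 82.729 / 6.0 = 13.788

13.788


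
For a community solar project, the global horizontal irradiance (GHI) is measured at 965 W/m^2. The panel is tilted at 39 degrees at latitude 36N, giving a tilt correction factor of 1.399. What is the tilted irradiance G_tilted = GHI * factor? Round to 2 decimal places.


Identify the given values:
  GHI = 965 W/m^2, tilt correction factor = 1.399
Apply the formula G_tilted = GHI * factor:
  G_tilted = 965 * 1.399
  G_tilted = 1350.04 W/m^2

1350.04


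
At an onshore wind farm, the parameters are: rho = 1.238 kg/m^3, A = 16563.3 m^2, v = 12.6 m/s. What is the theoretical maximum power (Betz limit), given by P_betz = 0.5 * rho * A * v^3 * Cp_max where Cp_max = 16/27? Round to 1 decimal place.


The Betz coefficient Cp_max = 16/27 = 0.5926
v^3 = 12.6^3 = 2000.376
P_betz = 0.5 * rho * A * v^3 * Cp_max
P_betz = 0.5 * 1.238 * 16563.3 * 2000.376 * 0.5926
P_betz = 12153612.1 W

12153612.1


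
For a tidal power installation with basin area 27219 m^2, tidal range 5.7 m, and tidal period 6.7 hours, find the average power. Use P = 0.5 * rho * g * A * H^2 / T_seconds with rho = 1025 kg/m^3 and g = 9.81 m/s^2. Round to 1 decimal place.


Convert period to seconds: T = 6.7 * 3600 = 24120.0 s
H^2 = 5.7^2 = 32.49
P = 0.5 * rho * g * A * H^2 / T
P = 0.5 * 1025 * 9.81 * 27219 * 32.49 / 24120.0
P = 184334.9 W

184334.9


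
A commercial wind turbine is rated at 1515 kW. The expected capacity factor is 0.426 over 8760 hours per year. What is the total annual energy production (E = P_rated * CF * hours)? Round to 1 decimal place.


Annual energy = rated_kW * capacity_factor * hours_per_year
Given: P_rated = 1515 kW, CF = 0.426, hours = 8760
E = 1515 * 0.426 * 8760
E = 5653616.4 kWh

5653616.4


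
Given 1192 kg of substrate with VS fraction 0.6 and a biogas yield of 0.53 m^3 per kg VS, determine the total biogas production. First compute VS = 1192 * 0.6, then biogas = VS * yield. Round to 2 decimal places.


Compute volatile solids:
  VS = mass * VS_fraction = 1192 * 0.6 = 715.2 kg
Calculate biogas volume:
  Biogas = VS * specific_yield = 715.2 * 0.53
  Biogas = 379.06 m^3

379.06


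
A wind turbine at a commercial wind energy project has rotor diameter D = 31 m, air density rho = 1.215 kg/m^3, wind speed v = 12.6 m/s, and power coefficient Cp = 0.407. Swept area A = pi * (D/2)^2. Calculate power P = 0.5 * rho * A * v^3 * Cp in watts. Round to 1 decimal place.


Step 1 -- Compute swept area:
  A = pi * (D/2)^2 = pi * (31/2)^2 = 754.77 m^2
Step 2 -- Apply wind power equation:
  P = 0.5 * rho * A * v^3 * Cp
  v^3 = 12.6^3 = 2000.376
  P = 0.5 * 1.215 * 754.77 * 2000.376 * 0.407
  P = 373306.5 W

373306.5


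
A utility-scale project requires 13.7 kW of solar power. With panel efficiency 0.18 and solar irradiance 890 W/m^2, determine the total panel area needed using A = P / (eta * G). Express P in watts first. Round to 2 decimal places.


Convert target power to watts: P = 13.7 * 1000 = 13700.0 W
Compute denominator: eta * G = 0.18 * 890 = 160.2
Required area A = P / (eta * G) = 13700.0 / 160.2
A = 85.52 m^2

85.52


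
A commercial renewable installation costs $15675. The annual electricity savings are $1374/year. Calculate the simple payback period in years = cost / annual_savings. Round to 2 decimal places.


Simple payback period = initial cost / annual savings
Payback = 15675 / 1374
Payback = 11.41 years

11.41


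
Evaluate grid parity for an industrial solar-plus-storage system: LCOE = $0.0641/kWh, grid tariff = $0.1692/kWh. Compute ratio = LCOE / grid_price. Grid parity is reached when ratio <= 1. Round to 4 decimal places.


Compare LCOE to grid price:
  LCOE = $0.0641/kWh, Grid price = $0.1692/kWh
  Ratio = LCOE / grid_price = 0.0641 / 0.1692 = 0.3788
  Grid parity achieved (ratio <= 1)? yes

0.3788


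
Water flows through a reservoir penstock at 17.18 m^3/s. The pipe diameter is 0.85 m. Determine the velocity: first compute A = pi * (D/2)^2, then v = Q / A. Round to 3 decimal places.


Compute pipe cross-sectional area:
  A = pi * (D/2)^2 = pi * (0.85/2)^2 = 0.5675 m^2
Calculate velocity:
  v = Q / A = 17.18 / 0.5675
  v = 30.276 m/s

30.276


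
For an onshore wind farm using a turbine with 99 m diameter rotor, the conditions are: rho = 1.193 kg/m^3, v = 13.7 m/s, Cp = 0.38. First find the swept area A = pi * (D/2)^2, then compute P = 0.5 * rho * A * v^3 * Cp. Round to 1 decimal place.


Step 1 -- Compute swept area:
  A = pi * (D/2)^2 = pi * (99/2)^2 = 7697.69 m^2
Step 2 -- Apply wind power equation:
  P = 0.5 * rho * A * v^3 * Cp
  v^3 = 13.7^3 = 2571.353
  P = 0.5 * 1.193 * 7697.69 * 2571.353 * 0.38
  P = 4486586.2 W

4486586.2


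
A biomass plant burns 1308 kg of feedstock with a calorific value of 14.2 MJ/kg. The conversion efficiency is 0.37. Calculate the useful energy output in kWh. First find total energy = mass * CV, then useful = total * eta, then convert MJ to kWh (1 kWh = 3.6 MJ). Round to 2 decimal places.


Total energy = mass * CV = 1308 * 14.2 = 18573.6 MJ
Useful energy = total * eta = 18573.6 * 0.37 = 6872.23 MJ
Convert to kWh: 6872.23 / 3.6
Useful energy = 1908.95 kWh

1908.95


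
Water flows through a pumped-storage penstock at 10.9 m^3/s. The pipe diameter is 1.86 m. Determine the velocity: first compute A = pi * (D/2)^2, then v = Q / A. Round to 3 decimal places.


Compute pipe cross-sectional area:
  A = pi * (D/2)^2 = pi * (1.86/2)^2 = 2.7172 m^2
Calculate velocity:
  v = Q / A = 10.9 / 2.7172
  v = 4.012 m/s

4.012


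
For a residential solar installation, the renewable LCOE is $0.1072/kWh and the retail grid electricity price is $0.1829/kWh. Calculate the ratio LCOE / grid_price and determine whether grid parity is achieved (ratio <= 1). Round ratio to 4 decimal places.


Compare LCOE to grid price:
  LCOE = $0.1072/kWh, Grid price = $0.1829/kWh
  Ratio = LCOE / grid_price = 0.1072 / 0.1829 = 0.5861
  Grid parity achieved (ratio <= 1)? yes

0.5861


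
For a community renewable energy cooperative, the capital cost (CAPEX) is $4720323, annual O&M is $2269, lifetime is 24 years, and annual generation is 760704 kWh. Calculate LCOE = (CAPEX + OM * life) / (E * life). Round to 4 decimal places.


Total cost = CAPEX + OM * lifetime = 4720323 + 2269 * 24 = 4720323 + 54456 = 4774779
Total generation = annual * lifetime = 760704 * 24 = 18256896 kWh
LCOE = 4774779 / 18256896
LCOE = 0.2615 $/kWh

0.2615


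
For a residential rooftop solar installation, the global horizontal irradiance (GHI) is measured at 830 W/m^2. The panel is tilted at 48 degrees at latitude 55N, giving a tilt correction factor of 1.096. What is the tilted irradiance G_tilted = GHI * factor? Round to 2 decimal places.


Identify the given values:
  GHI = 830 W/m^2, tilt correction factor = 1.096
Apply the formula G_tilted = GHI * factor:
  G_tilted = 830 * 1.096
  G_tilted = 909.68 W/m^2

909.68


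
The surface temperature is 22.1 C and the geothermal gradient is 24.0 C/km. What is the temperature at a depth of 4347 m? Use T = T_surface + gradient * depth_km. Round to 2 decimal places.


Convert depth to km: 4347 / 1000 = 4.347 km
Temperature increase = gradient * depth_km = 24.0 * 4.347 = 104.33 C
Temperature at depth = T_surface + delta_T = 22.1 + 104.33
T = 126.43 C

126.43


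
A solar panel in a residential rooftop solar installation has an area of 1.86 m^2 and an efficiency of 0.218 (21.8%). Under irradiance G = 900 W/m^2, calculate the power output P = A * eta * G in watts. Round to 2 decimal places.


Use the solar power formula P = A * eta * G.
Given: A = 1.86 m^2, eta = 0.218, G = 900 W/m^2
P = 1.86 * 0.218 * 900
P = 364.93 W

364.93


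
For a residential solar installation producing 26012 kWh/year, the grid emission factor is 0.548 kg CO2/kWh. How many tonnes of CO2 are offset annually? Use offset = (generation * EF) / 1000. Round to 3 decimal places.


CO2 offset in kg = generation * emission_factor
CO2 offset = 26012 * 0.548 = 14254.58 kg
Convert to tonnes:
  CO2 offset = 14254.58 / 1000 = 14.255 tonnes

14.255


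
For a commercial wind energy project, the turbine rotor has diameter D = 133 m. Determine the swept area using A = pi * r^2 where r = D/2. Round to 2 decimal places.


Compute the rotor radius:
  r = D / 2 = 133 / 2 = 66.5 m
Calculate swept area:
  A = pi * r^2 = pi * 66.5^2
  A = 13892.91 m^2

13892.91
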